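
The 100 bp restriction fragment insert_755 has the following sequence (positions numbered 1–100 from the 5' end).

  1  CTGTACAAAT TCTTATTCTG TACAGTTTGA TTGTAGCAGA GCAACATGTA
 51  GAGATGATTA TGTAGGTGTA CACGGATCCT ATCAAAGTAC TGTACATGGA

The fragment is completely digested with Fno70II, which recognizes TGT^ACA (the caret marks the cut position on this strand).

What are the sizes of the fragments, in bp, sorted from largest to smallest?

48, 24, 17, 7, 4 bp

Fno70II sites (TGTACA) start at positions 2, 19, 67, 91.
Fno70II cuts after base 3 of each site, so after positions 4, 21, 69, 93.
Linear molecule, 4 cuts → 5 fragments:
  1–4 → 4 bp
  5–21 → 17 bp
  22–69 → 48 bp
  70–93 → 24 bp
  94–100 → 7 bp
Sorted largest to smallest: 48, 24, 17, 7, 4 bp.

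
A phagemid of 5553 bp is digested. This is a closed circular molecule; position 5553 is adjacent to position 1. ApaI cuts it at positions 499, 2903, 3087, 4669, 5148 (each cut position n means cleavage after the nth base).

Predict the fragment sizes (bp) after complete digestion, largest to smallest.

2404, 1582, 904, 479, 184 bp

Circular molecule, 5 cuts → 5 fragments:
  2903 − 499 = 2404 bp
  3087 − 2903 = 184 bp
  4669 − 3087 = 1582 bp
  5148 − 4669 = 479 bp
  wrap: 5553 − 5148 + 499 = 904 bp
Sorted largest to smallest: 2404, 1582, 904, 479, 184 bp.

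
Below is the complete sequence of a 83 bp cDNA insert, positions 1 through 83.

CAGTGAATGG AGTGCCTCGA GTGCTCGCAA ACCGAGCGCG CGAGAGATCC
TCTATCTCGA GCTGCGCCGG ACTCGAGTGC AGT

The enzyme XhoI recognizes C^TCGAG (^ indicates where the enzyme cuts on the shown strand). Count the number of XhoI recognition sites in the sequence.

3

CTCGAG occurs starting at positions 16, 56, 72.
XhoI cuts at 3 sites.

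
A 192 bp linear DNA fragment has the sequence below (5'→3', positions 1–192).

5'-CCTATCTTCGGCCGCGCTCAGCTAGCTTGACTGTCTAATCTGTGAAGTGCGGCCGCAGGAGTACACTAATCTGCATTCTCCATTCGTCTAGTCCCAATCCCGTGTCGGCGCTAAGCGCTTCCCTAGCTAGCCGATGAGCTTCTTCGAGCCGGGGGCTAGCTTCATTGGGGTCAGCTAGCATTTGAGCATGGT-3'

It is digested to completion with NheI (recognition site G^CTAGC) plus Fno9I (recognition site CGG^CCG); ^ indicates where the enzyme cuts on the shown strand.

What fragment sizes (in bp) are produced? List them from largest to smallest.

74, 31, 29, 19, 18, 11, 10 bp

NheI sites (GCTAGC) start at positions 21, 126, 155, 174.
NheI cuts after the first base of each site, so after positions 21, 126, 155, 174.
Fno9I sites (CGGCCG) start at positions 9, 50.
Fno9I cuts after base 3 of each site, so after positions 11, 52.
Combined cut positions: 11, 21, 52, 126, 155, 174.
Linear molecule, 6 cuts → 7 fragments:
  1–11 → 11 bp
  12–21 → 10 bp
  22–52 → 31 bp
  53–126 → 74 bp
  127–155 → 29 bp
  156–174 → 19 bp
  175–192 → 18 bp
Sorted largest to smallest: 74, 31, 29, 19, 18, 11, 10 bp.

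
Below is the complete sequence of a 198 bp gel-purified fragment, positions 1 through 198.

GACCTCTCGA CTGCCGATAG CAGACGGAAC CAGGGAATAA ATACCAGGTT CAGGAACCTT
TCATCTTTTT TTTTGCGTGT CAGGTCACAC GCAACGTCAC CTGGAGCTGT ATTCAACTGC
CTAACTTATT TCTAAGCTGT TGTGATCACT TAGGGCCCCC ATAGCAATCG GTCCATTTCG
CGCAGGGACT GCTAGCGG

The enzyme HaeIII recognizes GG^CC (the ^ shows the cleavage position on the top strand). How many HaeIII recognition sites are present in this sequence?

1

GGCC occurs starting at position 154.
HaeIII cuts at 1 site.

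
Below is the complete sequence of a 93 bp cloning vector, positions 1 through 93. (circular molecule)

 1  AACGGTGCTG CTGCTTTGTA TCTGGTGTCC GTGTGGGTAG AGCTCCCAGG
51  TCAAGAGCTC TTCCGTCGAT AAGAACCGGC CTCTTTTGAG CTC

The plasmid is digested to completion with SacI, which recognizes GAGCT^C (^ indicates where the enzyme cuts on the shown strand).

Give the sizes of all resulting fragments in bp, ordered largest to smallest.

45, 33, 15 bp

SacI sites (GAGCTC) start at positions 40, 55, 88.
SacI cuts after base 5 of each site (before the last base), so after positions 44, 59, 92.
Circular molecule, 3 cuts → 3 fragments:
  45–59 → 15 bp
  60–92 → 33 bp
  93–93 then 1–44 → 1 + 44 = 45 bp
Sorted largest to smallest: 45, 33, 15 bp.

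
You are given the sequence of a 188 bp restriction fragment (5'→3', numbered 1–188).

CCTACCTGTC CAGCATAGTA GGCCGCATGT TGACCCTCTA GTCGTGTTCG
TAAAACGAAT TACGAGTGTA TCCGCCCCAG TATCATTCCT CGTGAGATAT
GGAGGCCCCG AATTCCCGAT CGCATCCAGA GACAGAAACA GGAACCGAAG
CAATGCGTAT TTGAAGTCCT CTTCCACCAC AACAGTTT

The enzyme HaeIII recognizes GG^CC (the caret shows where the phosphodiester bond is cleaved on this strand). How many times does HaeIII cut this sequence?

2

GGCC occurs starting at positions 21, 104.
HaeIII cuts at 2 sites.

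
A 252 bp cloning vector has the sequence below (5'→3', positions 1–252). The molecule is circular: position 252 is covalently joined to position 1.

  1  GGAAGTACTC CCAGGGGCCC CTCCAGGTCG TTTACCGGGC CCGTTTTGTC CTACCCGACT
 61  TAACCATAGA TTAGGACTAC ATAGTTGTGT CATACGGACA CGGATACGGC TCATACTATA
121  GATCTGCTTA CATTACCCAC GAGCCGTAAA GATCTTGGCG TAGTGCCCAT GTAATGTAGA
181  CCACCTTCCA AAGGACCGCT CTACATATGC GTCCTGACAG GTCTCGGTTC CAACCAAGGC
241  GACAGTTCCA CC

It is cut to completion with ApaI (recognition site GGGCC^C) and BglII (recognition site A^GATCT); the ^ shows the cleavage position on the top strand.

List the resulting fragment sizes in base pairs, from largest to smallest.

ApaI sites (GGGCCC) start at positions 15, 37.
ApaI cuts after base 5 of each site (before the last base), so after positions 19, 41.
BglII sites (AGATCT) start at positions 120, 150.
BglII cuts after the first base of each site, so after positions 120, 150.
Combined cut positions: 19, 41, 120, 150.
Circular molecule, 4 cuts → 4 fragments:
  20–41 → 22 bp
  42–120 → 79 bp
  121–150 → 30 bp
  151–252 then 1–19 → 102 + 19 = 121 bp
Sorted largest to smallest: 121, 79, 30, 22 bp.

121, 79, 30, 22 bp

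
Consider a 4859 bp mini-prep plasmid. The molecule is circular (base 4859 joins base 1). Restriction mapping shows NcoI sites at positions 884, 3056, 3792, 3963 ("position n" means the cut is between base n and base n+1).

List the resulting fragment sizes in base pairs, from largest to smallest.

2172, 1780, 736, 171 bp

Circular molecule, 4 cuts → 4 fragments:
  3056 − 884 = 2172 bp
  3792 − 3056 = 736 bp
  3963 − 3792 = 171 bp
  wrap: 4859 − 3963 + 884 = 1780 bp
Sorted largest to smallest: 2172, 1780, 736, 171 bp.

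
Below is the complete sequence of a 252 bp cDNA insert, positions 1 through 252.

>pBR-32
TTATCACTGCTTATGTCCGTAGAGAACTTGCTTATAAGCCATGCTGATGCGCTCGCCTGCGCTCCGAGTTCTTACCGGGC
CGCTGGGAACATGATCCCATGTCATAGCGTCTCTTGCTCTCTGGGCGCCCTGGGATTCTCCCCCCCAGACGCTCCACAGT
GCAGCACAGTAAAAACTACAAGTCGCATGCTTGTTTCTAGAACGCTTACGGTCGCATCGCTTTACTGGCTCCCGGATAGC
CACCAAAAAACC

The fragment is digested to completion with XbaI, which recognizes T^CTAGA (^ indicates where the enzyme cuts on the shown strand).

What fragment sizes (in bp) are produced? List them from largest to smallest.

The XbaI site (TCTAGA) starts at position 196.
XbaI cuts after the first base of each site, so after position 196.
Linear molecule, 1 cut → 2 fragments:
  1–196 → 196 bp
  197–252 → 56 bp
Sorted largest to smallest: 196, 56 bp.

196, 56 bp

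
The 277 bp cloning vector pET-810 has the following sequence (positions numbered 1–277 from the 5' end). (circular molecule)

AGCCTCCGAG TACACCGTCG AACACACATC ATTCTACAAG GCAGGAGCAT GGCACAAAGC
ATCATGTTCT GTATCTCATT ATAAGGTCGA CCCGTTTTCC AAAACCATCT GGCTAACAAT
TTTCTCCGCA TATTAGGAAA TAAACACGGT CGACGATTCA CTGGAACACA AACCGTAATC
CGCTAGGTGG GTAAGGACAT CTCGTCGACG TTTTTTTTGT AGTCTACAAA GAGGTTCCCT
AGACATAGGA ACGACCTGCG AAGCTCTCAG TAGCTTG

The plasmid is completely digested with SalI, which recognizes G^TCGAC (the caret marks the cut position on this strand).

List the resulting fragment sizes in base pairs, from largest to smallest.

159, 63, 55 bp

SalI sites (GTCGAC) start at positions 86, 149, 204.
SalI cuts after the first base of each site, so after positions 86, 149, 204.
Circular molecule, 3 cuts → 3 fragments:
  87–149 → 63 bp
  150–204 → 55 bp
  205–277 then 1–86 → 73 + 86 = 159 bp
Sorted largest to smallest: 159, 63, 55 bp.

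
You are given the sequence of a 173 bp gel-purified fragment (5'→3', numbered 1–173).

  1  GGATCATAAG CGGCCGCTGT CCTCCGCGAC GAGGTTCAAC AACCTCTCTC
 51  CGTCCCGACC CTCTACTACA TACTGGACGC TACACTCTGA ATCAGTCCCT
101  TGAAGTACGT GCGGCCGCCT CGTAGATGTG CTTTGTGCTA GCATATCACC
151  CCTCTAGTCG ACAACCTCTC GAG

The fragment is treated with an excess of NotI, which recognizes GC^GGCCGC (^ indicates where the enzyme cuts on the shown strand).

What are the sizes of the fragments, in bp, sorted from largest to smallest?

NotI sites (GCGGCCGC) start at positions 10, 111.
NotI cuts after base 2 of each site, so after positions 11, 112.
Linear molecule, 2 cuts → 3 fragments:
  1–11 → 11 bp
  12–112 → 101 bp
  113–173 → 61 bp
Sorted largest to smallest: 101, 61, 11 bp.

101, 61, 11 bp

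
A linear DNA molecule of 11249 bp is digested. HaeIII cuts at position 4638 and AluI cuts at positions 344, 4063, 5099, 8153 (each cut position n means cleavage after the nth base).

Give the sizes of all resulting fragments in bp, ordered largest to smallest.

3719, 3096, 3054, 575, 461, 344 bp

Combined cut positions (sorted): 344, 4063, 4638, 5099, 8153.
Linear molecule, 5 cuts → 6 fragments:
  344 − 0 = 344 bp
  4063 − 344 = 3719 bp
  4638 − 4063 = 575 bp
  5099 − 4638 = 461 bp
  8153 − 5099 = 3054 bp
  11249 − 8153 = 3096 bp
Sorted largest to smallest: 3719, 3096, 3054, 575, 461, 344 bp.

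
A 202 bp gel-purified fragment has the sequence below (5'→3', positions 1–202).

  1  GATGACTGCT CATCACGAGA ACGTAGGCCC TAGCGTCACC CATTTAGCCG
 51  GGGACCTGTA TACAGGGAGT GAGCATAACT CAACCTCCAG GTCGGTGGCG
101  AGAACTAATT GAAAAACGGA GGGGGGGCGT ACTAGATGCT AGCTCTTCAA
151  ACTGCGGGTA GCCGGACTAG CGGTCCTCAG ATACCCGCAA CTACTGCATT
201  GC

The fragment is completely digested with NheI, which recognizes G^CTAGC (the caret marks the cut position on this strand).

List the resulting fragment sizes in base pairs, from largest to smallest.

The NheI site (GCTAGC) starts at position 138.
NheI cuts after the first base of each site, so after position 138.
Linear molecule, 1 cut → 2 fragments:
  1–138 → 138 bp
  139–202 → 64 bp
Sorted largest to smallest: 138, 64 bp.

138, 64 bp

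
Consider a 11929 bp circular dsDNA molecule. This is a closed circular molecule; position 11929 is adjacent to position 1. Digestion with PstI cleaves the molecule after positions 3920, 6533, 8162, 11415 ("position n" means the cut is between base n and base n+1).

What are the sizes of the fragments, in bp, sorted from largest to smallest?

Circular molecule, 4 cuts → 4 fragments:
  6533 − 3920 = 2613 bp
  8162 − 6533 = 1629 bp
  11415 − 8162 = 3253 bp
  wrap: 11929 − 11415 + 3920 = 4434 bp
Sorted largest to smallest: 4434, 3253, 2613, 1629 bp.

4434, 3253, 2613, 1629 bp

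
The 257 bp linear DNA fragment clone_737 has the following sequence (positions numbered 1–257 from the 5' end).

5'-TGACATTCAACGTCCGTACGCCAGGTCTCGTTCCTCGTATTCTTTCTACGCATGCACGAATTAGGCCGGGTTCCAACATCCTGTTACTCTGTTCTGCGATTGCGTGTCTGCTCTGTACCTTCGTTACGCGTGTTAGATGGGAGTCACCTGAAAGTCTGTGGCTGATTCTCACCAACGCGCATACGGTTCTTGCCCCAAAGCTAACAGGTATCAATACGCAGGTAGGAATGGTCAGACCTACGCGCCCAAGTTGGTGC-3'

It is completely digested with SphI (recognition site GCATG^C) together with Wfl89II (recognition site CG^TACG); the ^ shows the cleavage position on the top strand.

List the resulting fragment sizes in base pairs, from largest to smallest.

203, 38, 16 bp

The SphI site (GCATGC) starts at position 50.
SphI cuts after base 5 of each site (before the last base), so after position 54.
The Wfl89II site (CGTACG) starts at position 15.
Wfl89II cuts after base 2 of each site, so after position 16.
Combined cut positions: 16, 54.
Linear molecule, 2 cuts → 3 fragments:
  1–16 → 16 bp
  17–54 → 38 bp
  55–257 → 203 bp
Sorted largest to smallest: 203, 38, 16 bp.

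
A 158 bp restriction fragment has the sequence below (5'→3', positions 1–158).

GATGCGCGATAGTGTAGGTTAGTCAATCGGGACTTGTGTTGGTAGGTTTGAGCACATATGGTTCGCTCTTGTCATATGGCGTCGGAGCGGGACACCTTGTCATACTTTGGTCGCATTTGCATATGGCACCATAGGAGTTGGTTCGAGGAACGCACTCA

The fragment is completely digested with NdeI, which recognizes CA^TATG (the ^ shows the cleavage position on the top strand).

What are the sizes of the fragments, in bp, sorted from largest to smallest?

NdeI sites (CATATG) start at positions 55, 73, 120.
NdeI cuts after base 2 of each site, so after positions 56, 74, 121.
Linear molecule, 3 cuts → 4 fragments:
  1–56 → 56 bp
  57–74 → 18 bp
  75–121 → 47 bp
  122–158 → 37 bp
Sorted largest to smallest: 56, 47, 37, 18 bp.

56, 47, 37, 18 bp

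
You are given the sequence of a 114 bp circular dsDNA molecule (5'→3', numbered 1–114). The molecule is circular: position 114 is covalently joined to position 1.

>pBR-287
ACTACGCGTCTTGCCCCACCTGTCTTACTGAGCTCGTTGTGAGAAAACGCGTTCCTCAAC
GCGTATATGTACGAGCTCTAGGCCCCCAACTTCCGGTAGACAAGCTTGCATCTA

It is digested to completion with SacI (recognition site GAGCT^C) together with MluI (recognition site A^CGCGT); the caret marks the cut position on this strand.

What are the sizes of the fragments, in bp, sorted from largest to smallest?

SacI sites (GAGCTC) start at positions 30, 73.
SacI cuts after base 5 of each site (before the last base), so after positions 34, 77.
MluI sites (ACGCGT) start at positions 4, 47, 59.
MluI cuts after the first base of each site, so after positions 4, 47, 59.
Combined cut positions: 4, 34, 47, 59, 77.
Circular molecule, 5 cuts → 5 fragments:
  5–34 → 30 bp
  35–47 → 13 bp
  48–59 → 12 bp
  60–77 → 18 bp
  78–114 then 1–4 → 37 + 4 = 41 bp
Sorted largest to smallest: 41, 30, 18, 13, 12 bp.

41, 30, 18, 13, 12 bp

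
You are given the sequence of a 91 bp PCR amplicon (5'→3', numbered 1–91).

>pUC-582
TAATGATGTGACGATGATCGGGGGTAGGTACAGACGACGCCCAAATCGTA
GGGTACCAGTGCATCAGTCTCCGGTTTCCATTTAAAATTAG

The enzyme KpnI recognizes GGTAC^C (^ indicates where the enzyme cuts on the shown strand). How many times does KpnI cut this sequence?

GGTACC occurs starting at position 52.
KpnI cuts at 1 site.

1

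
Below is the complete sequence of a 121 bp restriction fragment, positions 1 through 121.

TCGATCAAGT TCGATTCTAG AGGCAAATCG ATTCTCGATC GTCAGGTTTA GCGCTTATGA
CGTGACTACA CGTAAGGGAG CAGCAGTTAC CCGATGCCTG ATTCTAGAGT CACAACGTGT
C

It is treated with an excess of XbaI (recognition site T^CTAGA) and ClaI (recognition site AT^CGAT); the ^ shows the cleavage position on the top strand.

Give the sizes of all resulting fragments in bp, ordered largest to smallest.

XbaI sites (TCTAGA) start at positions 16, 103.
XbaI cuts after the first base of each site, so after positions 16, 103.
The ClaI site (ATCGAT) starts at position 27.
ClaI cuts after base 2 of each site, so after position 28.
Combined cut positions: 16, 28, 103.
Linear molecule, 3 cuts → 4 fragments:
  1–16 → 16 bp
  17–28 → 12 bp
  29–103 → 75 bp
  104–121 → 18 bp
Sorted largest to smallest: 75, 18, 16, 12 bp.

75, 18, 16, 12 bp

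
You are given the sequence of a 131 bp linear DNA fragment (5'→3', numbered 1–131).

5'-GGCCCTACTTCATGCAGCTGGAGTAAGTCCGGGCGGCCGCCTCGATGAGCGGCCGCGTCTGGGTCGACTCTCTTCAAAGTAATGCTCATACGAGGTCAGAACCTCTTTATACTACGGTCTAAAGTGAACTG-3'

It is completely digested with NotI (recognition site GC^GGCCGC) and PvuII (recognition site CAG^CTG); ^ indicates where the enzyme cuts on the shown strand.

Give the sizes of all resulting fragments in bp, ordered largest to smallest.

81, 17, 17, 16 bp

NotI sites (GCGGCCGC) start at positions 33, 49.
NotI cuts after base 2 of each site, so after positions 34, 50.
The PvuII site (CAGCTG) starts at position 15.
PvuII cuts after base 3 of each site, so after position 17.
Combined cut positions: 17, 34, 50.
Linear molecule, 3 cuts → 4 fragments:
  1–17 → 17 bp
  18–34 → 17 bp
  35–50 → 16 bp
  51–131 → 81 bp
Sorted largest to smallest: 81, 17, 17, 16 bp.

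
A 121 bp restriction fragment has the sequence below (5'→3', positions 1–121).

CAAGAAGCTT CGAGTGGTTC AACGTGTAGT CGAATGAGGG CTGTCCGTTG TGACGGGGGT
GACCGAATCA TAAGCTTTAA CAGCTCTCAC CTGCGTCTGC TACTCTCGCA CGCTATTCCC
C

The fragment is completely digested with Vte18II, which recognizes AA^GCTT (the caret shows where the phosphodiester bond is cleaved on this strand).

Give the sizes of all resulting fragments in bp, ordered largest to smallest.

Vte18II sites (AAGCTT) start at positions 5, 72.
Vte18II cuts after base 2 of each site, so after positions 6, 73.
Linear molecule, 2 cuts → 3 fragments:
  1–6 → 6 bp
  7–73 → 67 bp
  74–121 → 48 bp
Sorted largest to smallest: 67, 48, 6 bp.

67, 48, 6 bp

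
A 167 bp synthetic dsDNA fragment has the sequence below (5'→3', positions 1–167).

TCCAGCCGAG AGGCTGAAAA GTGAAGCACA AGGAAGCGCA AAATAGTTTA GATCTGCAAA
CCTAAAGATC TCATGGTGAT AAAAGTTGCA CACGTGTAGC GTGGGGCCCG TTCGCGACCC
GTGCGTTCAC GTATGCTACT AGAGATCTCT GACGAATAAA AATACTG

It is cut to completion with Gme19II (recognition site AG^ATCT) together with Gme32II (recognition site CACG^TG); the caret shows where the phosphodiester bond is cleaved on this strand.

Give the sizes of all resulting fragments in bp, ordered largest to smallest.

51, 50, 27, 23, 16 bp

Gme19II sites (AGATCT) start at positions 50, 66, 143.
Gme19II cuts after base 2 of each site, so after positions 51, 67, 144.
The Gme32II site (CACGTG) starts at position 91.
Gme32II cuts after base 4 of each site, so after position 94.
Combined cut positions: 51, 67, 94, 144.
Linear molecule, 4 cuts → 5 fragments:
  1–51 → 51 bp
  52–67 → 16 bp
  68–94 → 27 bp
  95–144 → 50 bp
  145–167 → 23 bp
Sorted largest to smallest: 51, 50, 27, 23, 16 bp.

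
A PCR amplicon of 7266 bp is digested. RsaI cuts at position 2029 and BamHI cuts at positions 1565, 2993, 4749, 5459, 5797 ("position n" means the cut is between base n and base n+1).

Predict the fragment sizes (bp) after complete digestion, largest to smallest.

Combined cut positions (sorted): 1565, 2029, 2993, 4749, 5459, 5797.
Linear molecule, 6 cuts → 7 fragments:
  1565 − 0 = 1565 bp
  2029 − 1565 = 464 bp
  2993 − 2029 = 964 bp
  4749 − 2993 = 1756 bp
  5459 − 4749 = 710 bp
  5797 − 5459 = 338 bp
  7266 − 5797 = 1469 bp
Sorted largest to smallest: 1756, 1565, 1469, 964, 710, 464, 338 bp.

1756, 1565, 1469, 964, 710, 464, 338 bp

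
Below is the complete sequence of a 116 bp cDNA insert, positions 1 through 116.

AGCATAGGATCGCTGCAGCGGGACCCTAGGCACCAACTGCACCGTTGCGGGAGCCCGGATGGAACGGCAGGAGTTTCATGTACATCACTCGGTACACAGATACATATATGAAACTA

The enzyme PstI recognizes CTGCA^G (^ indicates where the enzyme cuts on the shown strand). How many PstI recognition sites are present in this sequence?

CTGCAG occurs starting at position 13.
PstI cuts at 1 site.

1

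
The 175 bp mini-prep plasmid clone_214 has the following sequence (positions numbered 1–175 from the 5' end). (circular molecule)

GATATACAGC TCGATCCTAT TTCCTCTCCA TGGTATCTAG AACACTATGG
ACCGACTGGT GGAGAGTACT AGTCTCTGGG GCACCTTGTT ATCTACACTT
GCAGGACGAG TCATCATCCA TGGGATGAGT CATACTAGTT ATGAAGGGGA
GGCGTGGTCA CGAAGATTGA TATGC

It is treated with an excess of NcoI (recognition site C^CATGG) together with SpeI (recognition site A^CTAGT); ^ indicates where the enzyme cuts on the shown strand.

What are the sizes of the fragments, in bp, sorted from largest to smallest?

69, 50, 40, 16 bp

NcoI sites (CCATGG) start at positions 28, 118.
NcoI cuts after the first base of each site, so after positions 28, 118.
SpeI sites (ACTAGT) start at positions 68, 134.
SpeI cuts after the first base of each site, so after positions 68, 134.
Combined cut positions: 28, 68, 118, 134.
Circular molecule, 4 cuts → 4 fragments:
  29–68 → 40 bp
  69–118 → 50 bp
  119–134 → 16 bp
  135–175 then 1–28 → 41 + 28 = 69 bp
Sorted largest to smallest: 69, 50, 40, 16 bp.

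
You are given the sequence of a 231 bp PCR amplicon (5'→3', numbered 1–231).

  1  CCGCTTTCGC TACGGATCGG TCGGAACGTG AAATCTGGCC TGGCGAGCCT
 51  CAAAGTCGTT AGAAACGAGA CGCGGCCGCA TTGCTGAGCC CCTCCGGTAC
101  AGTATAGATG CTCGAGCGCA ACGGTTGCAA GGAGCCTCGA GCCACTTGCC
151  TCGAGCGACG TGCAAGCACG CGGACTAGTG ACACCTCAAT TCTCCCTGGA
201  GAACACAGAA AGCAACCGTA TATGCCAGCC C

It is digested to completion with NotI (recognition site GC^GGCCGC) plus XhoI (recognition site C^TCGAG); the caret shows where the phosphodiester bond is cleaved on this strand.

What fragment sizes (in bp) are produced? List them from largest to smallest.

81, 73, 38, 25, 14 bp

The NotI site (GCGGCCGC) starts at position 72.
NotI cuts after base 2 of each site, so after position 73.
XhoI sites (CTCGAG) start at positions 111, 136, 150.
XhoI cuts after the first base of each site, so after positions 111, 136, 150.
Combined cut positions: 73, 111, 136, 150.
Linear molecule, 4 cuts → 5 fragments:
  1–73 → 73 bp
  74–111 → 38 bp
  112–136 → 25 bp
  137–150 → 14 bp
  151–231 → 81 bp
Sorted largest to smallest: 81, 73, 38, 25, 14 bp.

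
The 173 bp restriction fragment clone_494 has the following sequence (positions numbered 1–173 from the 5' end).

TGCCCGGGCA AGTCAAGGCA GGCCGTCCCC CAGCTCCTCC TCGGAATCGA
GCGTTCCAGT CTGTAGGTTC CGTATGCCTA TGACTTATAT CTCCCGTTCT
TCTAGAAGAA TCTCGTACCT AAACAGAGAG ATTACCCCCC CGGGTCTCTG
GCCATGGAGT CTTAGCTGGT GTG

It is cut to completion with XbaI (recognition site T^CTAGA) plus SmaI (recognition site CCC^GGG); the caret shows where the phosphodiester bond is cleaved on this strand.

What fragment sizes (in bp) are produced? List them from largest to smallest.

The XbaI site (TCTAGA) starts at position 101.
XbaI cuts after the first base of each site, so after position 101.
SmaI sites (CCCGGG) start at positions 3, 139.
SmaI cuts after base 3 of each site, so after positions 5, 141.
Combined cut positions: 5, 101, 141.
Linear molecule, 3 cuts → 4 fragments:
  1–5 → 5 bp
  6–101 → 96 bp
  102–141 → 40 bp
  142–173 → 32 bp
Sorted largest to smallest: 96, 40, 32, 5 bp.

96, 40, 32, 5 bp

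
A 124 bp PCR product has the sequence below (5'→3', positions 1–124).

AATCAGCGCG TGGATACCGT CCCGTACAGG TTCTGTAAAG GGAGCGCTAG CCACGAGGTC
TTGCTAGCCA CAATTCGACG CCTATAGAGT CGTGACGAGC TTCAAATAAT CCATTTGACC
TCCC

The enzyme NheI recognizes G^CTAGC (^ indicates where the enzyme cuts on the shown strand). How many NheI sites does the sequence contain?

GCTAGC occurs starting at positions 46, 63.
NheI cuts at 2 sites.

2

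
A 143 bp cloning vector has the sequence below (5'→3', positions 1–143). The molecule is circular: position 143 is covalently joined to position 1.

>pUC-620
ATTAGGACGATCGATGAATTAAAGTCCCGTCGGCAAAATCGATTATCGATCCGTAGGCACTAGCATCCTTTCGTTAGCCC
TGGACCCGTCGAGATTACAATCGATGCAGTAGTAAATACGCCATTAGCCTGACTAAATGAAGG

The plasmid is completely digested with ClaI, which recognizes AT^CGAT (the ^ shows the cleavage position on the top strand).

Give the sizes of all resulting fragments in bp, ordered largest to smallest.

55, 53, 28, 7 bp

ClaI sites (ATCGAT) start at positions 10, 38, 45, 100.
ClaI cuts after base 2 of each site, so after positions 11, 39, 46, 101.
Circular molecule, 4 cuts → 4 fragments:
  12–39 → 28 bp
  40–46 → 7 bp
  47–101 → 55 bp
  102–143 then 1–11 → 42 + 11 = 53 bp
Sorted largest to smallest: 55, 53, 28, 7 bp.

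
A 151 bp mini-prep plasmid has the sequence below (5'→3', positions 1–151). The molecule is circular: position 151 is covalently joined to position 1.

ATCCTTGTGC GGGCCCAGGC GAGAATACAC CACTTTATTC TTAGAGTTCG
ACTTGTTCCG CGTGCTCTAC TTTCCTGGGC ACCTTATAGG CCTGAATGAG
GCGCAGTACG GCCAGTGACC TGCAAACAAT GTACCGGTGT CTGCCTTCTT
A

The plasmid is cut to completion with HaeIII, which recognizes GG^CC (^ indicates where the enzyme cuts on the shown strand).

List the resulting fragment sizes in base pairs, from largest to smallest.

HaeIII sites (GGCC) start at positions 12, 89, 110.
HaeIII cuts after base 2 of each site, so after positions 13, 90, 111.
Circular molecule, 3 cuts → 3 fragments:
  14–90 → 77 bp
  91–111 → 21 bp
  112–151 then 1–13 → 40 + 13 = 53 bp
Sorted largest to smallest: 77, 53, 21 bp.

77, 53, 21 bp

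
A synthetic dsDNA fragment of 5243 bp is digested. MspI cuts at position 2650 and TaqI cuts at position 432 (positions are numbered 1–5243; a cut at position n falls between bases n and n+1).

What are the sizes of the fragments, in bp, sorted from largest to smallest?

2593, 2218, 432 bp

Combined cut positions (sorted): 432, 2650.
Linear molecule, 2 cuts → 3 fragments:
  432 − 0 = 432 bp
  2650 − 432 = 2218 bp
  5243 − 2650 = 2593 bp
Sorted largest to smallest: 2593, 2218, 432 bp.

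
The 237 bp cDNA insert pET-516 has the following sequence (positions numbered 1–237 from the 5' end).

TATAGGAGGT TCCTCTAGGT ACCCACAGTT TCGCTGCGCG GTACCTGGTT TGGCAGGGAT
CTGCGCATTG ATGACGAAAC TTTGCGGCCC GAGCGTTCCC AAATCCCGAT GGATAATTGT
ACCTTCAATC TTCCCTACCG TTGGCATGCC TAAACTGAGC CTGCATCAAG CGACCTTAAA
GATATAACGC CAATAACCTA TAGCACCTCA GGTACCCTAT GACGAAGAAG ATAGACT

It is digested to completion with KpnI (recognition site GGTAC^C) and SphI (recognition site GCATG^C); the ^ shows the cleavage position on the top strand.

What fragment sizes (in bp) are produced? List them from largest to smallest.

KpnI sites (GGTACC) start at positions 18, 40, 211.
KpnI cuts after base 5 of each site (before the last base), so after positions 22, 44, 215.
The SphI site (GCATGC) starts at position 144.
SphI cuts after base 5 of each site (before the last base), so after position 148.
Combined cut positions: 22, 44, 148, 215.
Linear molecule, 4 cuts → 5 fragments:
  1–22 → 22 bp
  23–44 → 22 bp
  45–148 → 104 bp
  149–215 → 67 bp
  216–237 → 22 bp
Sorted largest to smallest: 104, 67, 22, 22, 22 bp.

104, 67, 22, 22, 22 bp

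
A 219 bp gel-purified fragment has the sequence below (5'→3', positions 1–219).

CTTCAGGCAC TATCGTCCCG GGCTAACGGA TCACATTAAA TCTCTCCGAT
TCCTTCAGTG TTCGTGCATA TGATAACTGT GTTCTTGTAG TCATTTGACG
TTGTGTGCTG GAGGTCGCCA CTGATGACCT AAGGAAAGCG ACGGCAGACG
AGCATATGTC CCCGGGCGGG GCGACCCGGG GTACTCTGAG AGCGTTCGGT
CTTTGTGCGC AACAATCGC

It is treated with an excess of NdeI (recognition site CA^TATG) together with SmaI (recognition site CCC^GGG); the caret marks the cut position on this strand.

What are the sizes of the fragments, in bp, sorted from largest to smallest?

86, 49, 42, 19, 14, 9 bp

NdeI sites (CATATG) start at positions 67, 153.
NdeI cuts after base 2 of each site, so after positions 68, 154.
SmaI sites (CCCGGG) start at positions 17, 161, 175.
SmaI cuts after base 3 of each site, so after positions 19, 163, 177.
Combined cut positions: 19, 68, 154, 163, 177.
Linear molecule, 5 cuts → 6 fragments:
  1–19 → 19 bp
  20–68 → 49 bp
  69–154 → 86 bp
  155–163 → 9 bp
  164–177 → 14 bp
  178–219 → 42 bp
Sorted largest to smallest: 86, 49, 42, 19, 14, 9 bp.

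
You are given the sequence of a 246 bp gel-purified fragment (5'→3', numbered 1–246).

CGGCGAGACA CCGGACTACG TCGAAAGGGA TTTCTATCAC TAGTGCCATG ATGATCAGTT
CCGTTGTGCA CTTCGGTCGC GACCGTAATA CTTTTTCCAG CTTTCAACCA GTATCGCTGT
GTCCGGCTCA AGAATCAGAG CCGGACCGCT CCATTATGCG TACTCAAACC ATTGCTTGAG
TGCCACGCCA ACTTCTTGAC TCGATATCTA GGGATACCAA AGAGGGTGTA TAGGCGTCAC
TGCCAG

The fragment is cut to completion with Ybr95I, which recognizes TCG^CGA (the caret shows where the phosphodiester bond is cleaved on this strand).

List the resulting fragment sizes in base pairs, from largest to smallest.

The Ybr95I site (TCGCGA) starts at position 77.
Ybr95I cuts after base 3 of each site, so after position 79.
Linear molecule, 1 cut → 2 fragments:
  1–79 → 79 bp
  80–246 → 167 bp
Sorted largest to smallest: 167, 79 bp.

167, 79 bp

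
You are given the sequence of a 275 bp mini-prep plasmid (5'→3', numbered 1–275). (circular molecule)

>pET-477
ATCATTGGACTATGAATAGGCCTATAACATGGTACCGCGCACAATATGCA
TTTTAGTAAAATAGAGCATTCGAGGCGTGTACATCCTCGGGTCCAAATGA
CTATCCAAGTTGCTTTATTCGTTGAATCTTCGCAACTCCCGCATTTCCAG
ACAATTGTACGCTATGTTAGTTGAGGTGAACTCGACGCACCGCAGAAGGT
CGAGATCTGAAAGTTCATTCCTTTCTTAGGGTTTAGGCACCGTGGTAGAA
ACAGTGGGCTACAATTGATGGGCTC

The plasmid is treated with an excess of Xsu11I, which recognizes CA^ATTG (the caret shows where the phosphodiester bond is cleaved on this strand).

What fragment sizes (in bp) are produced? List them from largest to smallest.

Xsu11I sites (CAATTG) start at positions 152, 262.
Xsu11I cuts after base 2 of each site, so after positions 153, 263.
Circular molecule, 2 cuts → 2 fragments:
  154–263 → 110 bp
  264–275 then 1–153 → 12 + 153 = 165 bp
Sorted largest to smallest: 165, 110 bp.

165, 110 bp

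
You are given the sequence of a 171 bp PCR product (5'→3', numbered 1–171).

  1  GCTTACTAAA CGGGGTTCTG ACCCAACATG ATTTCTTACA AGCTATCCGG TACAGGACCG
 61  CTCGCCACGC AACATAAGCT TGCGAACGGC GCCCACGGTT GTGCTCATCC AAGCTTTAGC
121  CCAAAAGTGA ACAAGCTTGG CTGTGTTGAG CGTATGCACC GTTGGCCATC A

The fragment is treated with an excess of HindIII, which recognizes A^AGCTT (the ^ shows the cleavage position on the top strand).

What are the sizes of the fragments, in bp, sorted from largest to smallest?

HindIII sites (AAGCTT) start at positions 76, 111, 133.
HindIII cuts after the first base of each site, so after positions 76, 111, 133.
Linear molecule, 3 cuts → 4 fragments:
  1–76 → 76 bp
  77–111 → 35 bp
  112–133 → 22 bp
  134–171 → 38 bp
Sorted largest to smallest: 76, 38, 35, 22 bp.

76, 38, 35, 22 bp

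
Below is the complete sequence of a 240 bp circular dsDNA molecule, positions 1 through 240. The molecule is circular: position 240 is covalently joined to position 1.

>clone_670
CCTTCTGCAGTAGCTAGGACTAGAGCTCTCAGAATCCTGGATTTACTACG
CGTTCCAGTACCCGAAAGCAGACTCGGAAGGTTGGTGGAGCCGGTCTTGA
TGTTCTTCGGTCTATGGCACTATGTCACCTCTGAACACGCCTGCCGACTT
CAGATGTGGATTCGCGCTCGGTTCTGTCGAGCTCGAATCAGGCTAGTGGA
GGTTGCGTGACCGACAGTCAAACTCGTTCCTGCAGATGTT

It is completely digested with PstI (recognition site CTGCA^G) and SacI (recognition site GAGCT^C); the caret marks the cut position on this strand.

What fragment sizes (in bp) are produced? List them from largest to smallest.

PstI sites (CTGCAG) start at positions 5, 230.
PstI cuts after base 5 of each site (before the last base), so after positions 9, 234.
SacI sites (GAGCTC) start at positions 23, 179.
SacI cuts after base 5 of each site (before the last base), so after positions 27, 183.
Combined cut positions: 9, 27, 183, 234.
Circular molecule, 4 cuts → 4 fragments:
  10–27 → 18 bp
  28–183 → 156 bp
  184–234 → 51 bp
  235–240 then 1–9 → 6 + 9 = 15 bp
Sorted largest to smallest: 156, 51, 18, 15 bp.

156, 51, 18, 15 bp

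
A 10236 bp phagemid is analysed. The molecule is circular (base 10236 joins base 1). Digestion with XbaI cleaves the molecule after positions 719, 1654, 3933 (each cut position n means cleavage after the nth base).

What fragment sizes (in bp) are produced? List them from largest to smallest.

Circular molecule, 3 cuts → 3 fragments:
  1654 − 719 = 935 bp
  3933 − 1654 = 2279 bp
  wrap: 10236 − 3933 + 719 = 7022 bp
Sorted largest to smallest: 7022, 2279, 935 bp.

7022, 2279, 935 bp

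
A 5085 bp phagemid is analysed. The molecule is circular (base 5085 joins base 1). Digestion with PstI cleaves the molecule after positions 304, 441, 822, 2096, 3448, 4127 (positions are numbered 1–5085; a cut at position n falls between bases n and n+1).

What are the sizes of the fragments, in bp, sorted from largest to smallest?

Circular molecule, 6 cuts → 6 fragments:
  441 − 304 = 137 bp
  822 − 441 = 381 bp
  2096 − 822 = 1274 bp
  3448 − 2096 = 1352 bp
  4127 − 3448 = 679 bp
  wrap: 5085 − 4127 + 304 = 1262 bp
Sorted largest to smallest: 1352, 1274, 1262, 679, 381, 137 bp.

1352, 1274, 1262, 679, 381, 137 bp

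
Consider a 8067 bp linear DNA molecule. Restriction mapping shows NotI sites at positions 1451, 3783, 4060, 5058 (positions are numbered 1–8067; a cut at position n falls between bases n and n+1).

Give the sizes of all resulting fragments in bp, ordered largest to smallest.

Linear molecule, 4 cuts → 5 fragments:
  1451 − 0 = 1451 bp
  3783 − 1451 = 2332 bp
  4060 − 3783 = 277 bp
  5058 − 4060 = 998 bp
  8067 − 5058 = 3009 bp
Sorted largest to smallest: 3009, 2332, 1451, 998, 277 bp.

3009, 2332, 1451, 998, 277 bp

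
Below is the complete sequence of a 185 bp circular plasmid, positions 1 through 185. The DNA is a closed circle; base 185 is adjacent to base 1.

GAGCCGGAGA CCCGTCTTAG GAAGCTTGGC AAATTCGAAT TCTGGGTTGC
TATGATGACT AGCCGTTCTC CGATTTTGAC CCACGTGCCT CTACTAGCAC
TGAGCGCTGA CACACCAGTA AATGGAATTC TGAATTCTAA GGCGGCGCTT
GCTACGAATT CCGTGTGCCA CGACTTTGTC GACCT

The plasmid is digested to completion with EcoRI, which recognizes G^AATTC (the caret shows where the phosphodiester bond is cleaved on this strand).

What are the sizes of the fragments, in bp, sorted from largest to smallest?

EcoRI sites (GAATTC) start at positions 37, 125, 132, 156.
EcoRI cuts after the first base of each site, so after positions 37, 125, 132, 156.
Circular molecule, 4 cuts → 4 fragments:
  38–125 → 88 bp
  126–132 → 7 bp
  133–156 → 24 bp
  157–185 then 1–37 → 29 + 37 = 66 bp
Sorted largest to smallest: 88, 66, 24, 7 bp.

88, 66, 24, 7 bp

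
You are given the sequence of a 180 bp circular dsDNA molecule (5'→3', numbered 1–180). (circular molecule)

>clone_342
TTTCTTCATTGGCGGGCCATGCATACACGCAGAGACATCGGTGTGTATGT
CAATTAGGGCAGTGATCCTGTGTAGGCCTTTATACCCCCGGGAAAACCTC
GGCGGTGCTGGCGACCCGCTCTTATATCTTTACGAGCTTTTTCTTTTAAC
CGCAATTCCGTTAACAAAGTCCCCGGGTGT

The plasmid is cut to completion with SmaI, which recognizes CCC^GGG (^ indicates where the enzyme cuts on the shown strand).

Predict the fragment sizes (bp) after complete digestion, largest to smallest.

95, 85 bp

SmaI sites (CCCGGG) start at positions 87, 172.
SmaI cuts after base 3 of each site, so after positions 89, 174.
Circular molecule, 2 cuts → 2 fragments:
  90–174 → 85 bp
  175–180 then 1–89 → 6 + 89 = 95 bp
Sorted largest to smallest: 95, 85 bp.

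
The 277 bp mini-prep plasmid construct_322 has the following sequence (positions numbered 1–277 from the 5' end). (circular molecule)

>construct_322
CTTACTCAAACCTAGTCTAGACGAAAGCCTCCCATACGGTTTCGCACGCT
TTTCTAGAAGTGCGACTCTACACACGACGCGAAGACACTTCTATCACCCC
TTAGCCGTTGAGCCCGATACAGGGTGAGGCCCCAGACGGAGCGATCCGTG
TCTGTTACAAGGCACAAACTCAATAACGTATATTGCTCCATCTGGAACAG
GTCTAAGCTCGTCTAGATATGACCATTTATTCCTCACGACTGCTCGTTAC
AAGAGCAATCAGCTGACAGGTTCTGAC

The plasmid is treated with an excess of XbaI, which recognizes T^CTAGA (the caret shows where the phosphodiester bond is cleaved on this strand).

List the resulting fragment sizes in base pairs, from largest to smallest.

XbaI sites (TCTAGA) start at positions 16, 53, 212.
XbaI cuts after the first base of each site, so after positions 16, 53, 212.
Circular molecule, 3 cuts → 3 fragments:
  17–53 → 37 bp
  54–212 → 159 bp
  213–277 then 1–16 → 65 + 16 = 81 bp
Sorted largest to smallest: 159, 81, 37 bp.

159, 81, 37 bp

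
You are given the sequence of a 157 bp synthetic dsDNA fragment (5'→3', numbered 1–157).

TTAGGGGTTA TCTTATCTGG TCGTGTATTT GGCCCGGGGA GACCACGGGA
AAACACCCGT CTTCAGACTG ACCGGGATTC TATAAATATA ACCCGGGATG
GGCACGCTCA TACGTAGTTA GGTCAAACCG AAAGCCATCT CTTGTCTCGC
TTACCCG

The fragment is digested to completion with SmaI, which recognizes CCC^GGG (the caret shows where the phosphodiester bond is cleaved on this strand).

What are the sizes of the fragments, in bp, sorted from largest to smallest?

63, 59, 35 bp

SmaI sites (CCCGGG) start at positions 33, 92.
SmaI cuts after base 3 of each site, so after positions 35, 94.
Linear molecule, 2 cuts → 3 fragments:
  1–35 → 35 bp
  36–94 → 59 bp
  95–157 → 63 bp
Sorted largest to smallest: 63, 59, 35 bp.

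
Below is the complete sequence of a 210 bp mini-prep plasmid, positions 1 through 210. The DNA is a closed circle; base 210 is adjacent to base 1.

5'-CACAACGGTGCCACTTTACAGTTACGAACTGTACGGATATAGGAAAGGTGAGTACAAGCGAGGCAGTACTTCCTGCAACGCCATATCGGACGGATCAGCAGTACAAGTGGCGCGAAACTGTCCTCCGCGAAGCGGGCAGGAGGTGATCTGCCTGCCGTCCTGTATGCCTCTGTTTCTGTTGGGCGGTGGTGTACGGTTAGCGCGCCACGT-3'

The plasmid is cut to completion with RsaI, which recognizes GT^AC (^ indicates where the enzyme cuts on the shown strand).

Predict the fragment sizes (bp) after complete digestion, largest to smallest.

90, 50, 35, 21, 14 bp

RsaI sites (GTAC) start at positions 31, 52, 66, 101, 191.
RsaI cuts after base 2 of each site, so after positions 32, 53, 67, 102, 192.
Circular molecule, 5 cuts → 5 fragments:
  33–53 → 21 bp
  54–67 → 14 bp
  68–102 → 35 bp
  103–192 → 90 bp
  193–210 then 1–32 → 18 + 32 = 50 bp
Sorted largest to smallest: 90, 50, 35, 21, 14 bp.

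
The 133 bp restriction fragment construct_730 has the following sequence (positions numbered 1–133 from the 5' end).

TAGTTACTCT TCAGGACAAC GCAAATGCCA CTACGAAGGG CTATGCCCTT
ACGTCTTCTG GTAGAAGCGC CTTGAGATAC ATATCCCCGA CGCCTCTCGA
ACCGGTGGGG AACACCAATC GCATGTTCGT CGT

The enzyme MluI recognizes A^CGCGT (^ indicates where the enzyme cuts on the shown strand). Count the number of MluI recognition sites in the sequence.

0

No occurrence of ACGCGT is present in the sequence.
MluI does not cut: 0 sites.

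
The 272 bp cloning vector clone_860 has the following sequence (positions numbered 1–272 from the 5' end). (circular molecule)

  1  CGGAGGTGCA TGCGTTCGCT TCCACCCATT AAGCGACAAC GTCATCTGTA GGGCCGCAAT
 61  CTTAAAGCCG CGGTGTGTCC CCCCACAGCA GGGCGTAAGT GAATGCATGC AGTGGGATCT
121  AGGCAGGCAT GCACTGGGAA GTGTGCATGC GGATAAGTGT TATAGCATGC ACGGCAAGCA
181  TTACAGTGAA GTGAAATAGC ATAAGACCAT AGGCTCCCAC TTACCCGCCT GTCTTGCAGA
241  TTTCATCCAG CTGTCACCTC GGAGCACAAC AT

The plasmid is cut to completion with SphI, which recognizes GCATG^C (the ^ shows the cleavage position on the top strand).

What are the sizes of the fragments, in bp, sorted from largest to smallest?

SphI sites (GCATGC) start at positions 8, 105, 127, 145, 165.
SphI cuts after base 5 of each site (before the last base), so after positions 12, 109, 131, 149, 169.
Circular molecule, 5 cuts → 5 fragments:
  13–109 → 97 bp
  110–131 → 22 bp
  132–149 → 18 bp
  150–169 → 20 bp
  170–272 then 1–12 → 103 + 12 = 115 bp
Sorted largest to smallest: 115, 97, 22, 20, 18 bp.

115, 97, 22, 20, 18 bp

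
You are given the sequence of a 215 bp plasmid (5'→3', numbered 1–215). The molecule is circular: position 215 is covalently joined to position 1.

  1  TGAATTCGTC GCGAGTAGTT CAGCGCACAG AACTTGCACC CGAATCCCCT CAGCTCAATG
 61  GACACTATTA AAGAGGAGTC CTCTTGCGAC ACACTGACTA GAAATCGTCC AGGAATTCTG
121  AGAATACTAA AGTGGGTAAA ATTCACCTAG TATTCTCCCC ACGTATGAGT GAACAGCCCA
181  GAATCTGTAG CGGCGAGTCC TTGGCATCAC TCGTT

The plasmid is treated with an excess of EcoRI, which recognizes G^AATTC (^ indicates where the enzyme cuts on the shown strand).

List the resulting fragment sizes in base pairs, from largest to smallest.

111, 104 bp

EcoRI sites (GAATTC) start at positions 2, 113.
EcoRI cuts after the first base of each site, so after positions 2, 113.
Circular molecule, 2 cuts → 2 fragments:
  3–113 → 111 bp
  114–215 then 1–2 → 102 + 2 = 104 bp
Sorted largest to smallest: 111, 104 bp.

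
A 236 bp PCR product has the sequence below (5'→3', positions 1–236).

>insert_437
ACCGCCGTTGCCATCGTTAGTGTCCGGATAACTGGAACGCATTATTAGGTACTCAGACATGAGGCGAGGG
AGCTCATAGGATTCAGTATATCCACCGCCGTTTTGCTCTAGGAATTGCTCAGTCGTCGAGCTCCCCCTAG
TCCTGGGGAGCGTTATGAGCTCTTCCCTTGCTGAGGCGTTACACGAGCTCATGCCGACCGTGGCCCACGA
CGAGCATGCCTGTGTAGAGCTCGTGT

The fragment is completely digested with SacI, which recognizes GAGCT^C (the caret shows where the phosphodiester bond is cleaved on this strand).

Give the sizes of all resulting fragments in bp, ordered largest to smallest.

74, 58, 42, 29, 28, 5 bp

SacI sites (GAGCTC) start at positions 70, 128, 157, 185, 227.
SacI cuts after base 5 of each site (before the last base), so after positions 74, 132, 161, 189, 231.
Linear molecule, 5 cuts → 6 fragments:
  1–74 → 74 bp
  75–132 → 58 bp
  133–161 → 29 bp
  162–189 → 28 bp
  190–231 → 42 bp
  232–236 → 5 bp
Sorted largest to smallest: 74, 58, 42, 29, 28, 5 bp.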